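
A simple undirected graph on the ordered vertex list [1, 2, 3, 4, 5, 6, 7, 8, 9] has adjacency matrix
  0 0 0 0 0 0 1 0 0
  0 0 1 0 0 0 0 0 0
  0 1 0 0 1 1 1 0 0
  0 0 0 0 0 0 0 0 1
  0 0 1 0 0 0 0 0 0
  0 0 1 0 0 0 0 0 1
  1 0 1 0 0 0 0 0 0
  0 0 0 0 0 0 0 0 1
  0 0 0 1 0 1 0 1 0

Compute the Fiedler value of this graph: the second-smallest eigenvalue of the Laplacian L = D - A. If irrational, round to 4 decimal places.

Each diagonal entry of L is the vertex degree and each off-diagonal entry is -1 where an edge is present, 0 otherwise; in the order [1, 2, 3, 4, 5, 6, 7, 8, 9] the diagonal is [1, 1, 4, 1, 1, 2, 2, 1, 3]. Computing the eigenvalues of L and sorting gives [0, 0.2043, 0.5405, 1, 1, 1.5989, 2.4425, 4.0170, 5.1969]. The Fiedler value lambda_2 = 0.2043 is strictly positive, so the graph is connected. By the matrix-tree theorem the graph has (1/9) * product of the nonzero eigenvalues = 1 spanning tree.

0.2043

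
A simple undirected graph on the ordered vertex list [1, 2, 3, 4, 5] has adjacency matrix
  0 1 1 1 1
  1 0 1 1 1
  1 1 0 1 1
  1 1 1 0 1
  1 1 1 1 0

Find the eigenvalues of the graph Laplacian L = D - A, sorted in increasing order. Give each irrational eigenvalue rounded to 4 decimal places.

[0, 5, 5, 5, 5]

Reading degrees in the order [1, 2, 3, 4, 5] gives [4, 4, 4, 4, 4]; set D = diag(4, 4, 4, 4, 4) and form L = D - A. Diagonalising L (or applying a numerical eigensolver to the 5x5 matrix) gives the spectrum above. The eigenvalues sum to 20, which equals trace(L) = 2|E|.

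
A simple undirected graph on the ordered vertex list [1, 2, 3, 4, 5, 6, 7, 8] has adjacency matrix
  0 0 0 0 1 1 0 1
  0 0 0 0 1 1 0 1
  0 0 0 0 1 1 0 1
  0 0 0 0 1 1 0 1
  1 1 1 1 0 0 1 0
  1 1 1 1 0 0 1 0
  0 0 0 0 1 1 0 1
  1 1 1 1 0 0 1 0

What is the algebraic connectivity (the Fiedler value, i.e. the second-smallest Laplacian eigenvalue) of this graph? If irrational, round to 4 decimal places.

Each diagonal entry of L is the vertex degree and each off-diagonal entry is -1 where an edge is present, 0 otherwise; in the order [1, 2, 3, 4, 5, 6, 7, 8] the diagonal is [3, 3, 3, 3, 5, 5, 3, 5]. Computing the eigenvalues of L and sorting gives [0, 3, 3, 3, 3, 5, 5, 8]. The Fiedler value lambda_2 = 3 is strictly positive, so the graph is connected. The largest eigenvalue, 8, is at most the vertex count 8.

3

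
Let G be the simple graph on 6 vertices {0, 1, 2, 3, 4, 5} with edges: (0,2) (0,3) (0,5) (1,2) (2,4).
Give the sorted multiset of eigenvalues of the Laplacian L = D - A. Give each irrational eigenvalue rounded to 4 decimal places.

[0, 0.4384, 1, 1, 3, 4.5616]

Each diagonal entry of L is the vertex degree and each off-diagonal entry is -1 where an edge is present, 0 otherwise; in the order [0, 1, 2, 3, 4, 5] the diagonal is [3, 1, 3, 1, 1, 1]. Diagonalising L (or applying a numerical eigensolver to the 6x6 matrix) gives the spectrum above. The single zero eigenvalue shows the graph is connected.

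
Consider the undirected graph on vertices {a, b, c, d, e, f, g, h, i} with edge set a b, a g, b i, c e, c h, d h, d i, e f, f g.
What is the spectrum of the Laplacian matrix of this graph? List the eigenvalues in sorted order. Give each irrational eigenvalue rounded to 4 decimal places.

[0, 0.4679, 0.4679, 1.6527, 1.6527, 3, 3, 3.8794, 3.8794]

With the vertex order [a, b, c, d, e, f, g, h, i], the degrees are [2, 2, 2, 2, 2, 2, 2, 2, 2], giving D = diag(2, 2, 2, 2, 2, 2, 2, 2, 2) and L = D - A. L is symmetric positive semidefinite, so every eigenvalue is real and nonnegative. The single zero eigenvalue shows the graph is connected. There is one zero in the spectrum, matching the 1 component.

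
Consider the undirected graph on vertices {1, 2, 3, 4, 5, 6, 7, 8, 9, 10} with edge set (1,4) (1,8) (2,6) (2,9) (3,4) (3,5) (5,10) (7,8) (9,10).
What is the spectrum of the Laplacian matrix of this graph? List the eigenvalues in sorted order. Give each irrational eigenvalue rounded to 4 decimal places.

[0, 0.0979, 0.3820, 0.8244, 1.3820, 2, 2.6180, 3.1756, 3.6180, 3.9021]

Reading degrees in the order [1, 2, 3, 4, 5, 6, 7, 8, 9, 10] gives [2, 2, 2, 2, 2, 1, 1, 2, 2, 2]; set D = diag(2, 2, 2, 2, 2, 1, 1, 2, 2, 2) and form L = D - A. L is symmetric positive semidefinite, so every eigenvalue is real and nonnegative. The single zero eigenvalue shows the graph is connected.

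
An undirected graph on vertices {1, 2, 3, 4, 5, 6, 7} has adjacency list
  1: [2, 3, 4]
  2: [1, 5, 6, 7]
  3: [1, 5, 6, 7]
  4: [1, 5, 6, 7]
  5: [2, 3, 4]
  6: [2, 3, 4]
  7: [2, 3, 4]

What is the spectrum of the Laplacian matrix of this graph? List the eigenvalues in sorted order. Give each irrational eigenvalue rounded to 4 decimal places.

[0, 3, 3, 3, 4, 4, 7]

Each diagonal entry of L is the vertex degree and each off-diagonal entry is -1 where an edge is present, 0 otherwise; in the order [1, 2, 3, 4, 5, 6, 7] the diagonal is [3, 4, 4, 4, 3, 3, 3]. Diagonalising L (or applying a numerical eigensolver to the 7x7 matrix) gives the spectrum above. The single zero eigenvalue shows the graph is connected.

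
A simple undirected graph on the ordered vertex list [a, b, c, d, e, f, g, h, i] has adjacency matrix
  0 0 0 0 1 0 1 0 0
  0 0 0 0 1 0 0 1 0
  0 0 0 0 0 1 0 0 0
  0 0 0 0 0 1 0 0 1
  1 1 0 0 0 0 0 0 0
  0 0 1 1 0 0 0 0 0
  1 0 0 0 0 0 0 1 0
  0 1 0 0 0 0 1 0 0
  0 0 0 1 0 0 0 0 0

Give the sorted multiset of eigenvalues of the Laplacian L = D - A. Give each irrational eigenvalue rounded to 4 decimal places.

Reading degrees in the order [a, b, c, d, e, f, g, h, i] gives [2, 2, 1, 2, 2, 2, 2, 2, 1]; set D = diag(2, 2, 1, 2, 2, 2, 2, 2, 1) and form L = D - A. Diagonalising L (or applying a numerical eigensolver to the 9x9 matrix) gives the spectrum above. The 2 zero eigenvalues correspond to the 2 connected components. The largest eigenvalue, 3.6180, is at most the vertex count 9.

[0, 0, 0.5858, 1.3820, 1.3820, 2, 3.4142, 3.6180, 3.6180]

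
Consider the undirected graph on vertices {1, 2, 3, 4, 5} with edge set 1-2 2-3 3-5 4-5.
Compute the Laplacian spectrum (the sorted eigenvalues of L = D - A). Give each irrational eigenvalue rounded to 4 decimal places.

[0, 0.3820, 1.3820, 2.6180, 3.6180]

Reading degrees in the order [1, 2, 3, 4, 5] gives [1, 2, 2, 1, 2]; set D = diag(1, 2, 2, 1, 2) and form L = D - A. Since every row of L sums to 0, the all-ones vector is in the kernel and 0 is an eigenvalue. The eigenvalues sum to 8, which equals trace(L) = 2|E|.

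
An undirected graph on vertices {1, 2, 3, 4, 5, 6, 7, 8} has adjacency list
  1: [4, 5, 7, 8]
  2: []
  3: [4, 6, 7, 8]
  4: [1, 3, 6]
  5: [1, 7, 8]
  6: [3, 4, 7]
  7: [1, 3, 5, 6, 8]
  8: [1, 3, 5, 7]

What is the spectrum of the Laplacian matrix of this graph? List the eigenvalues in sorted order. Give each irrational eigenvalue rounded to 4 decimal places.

With the vertex order [1, 2, 3, 4, 5, 6, 7, 8], the degrees are [4, 0, 4, 3, 3, 3, 5, 4], giving D = diag(4, 0, 4, 3, 3, 3, 5, 4) and L = D - A. L is symmetric positive semidefinite, so every eigenvalue is real and nonnegative. The 2 zero eigenvalues correspond to the 2 connected components. There are 2 zeros in the spectrum, matching the 2 components. The eigenvalues sum to 26, which equals trace(L) = 2|E|.

[0, 0, 1.8358, 3.3820, 4, 4.7729, 5.6180, 6.3914]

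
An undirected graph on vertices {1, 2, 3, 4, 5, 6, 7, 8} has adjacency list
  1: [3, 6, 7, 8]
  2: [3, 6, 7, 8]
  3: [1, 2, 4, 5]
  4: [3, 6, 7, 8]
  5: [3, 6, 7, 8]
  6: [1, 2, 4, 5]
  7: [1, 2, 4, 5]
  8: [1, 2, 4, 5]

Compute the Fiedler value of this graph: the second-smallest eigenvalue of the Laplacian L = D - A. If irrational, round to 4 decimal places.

With the vertex order [1, 2, 3, 4, 5, 6, 7, 8], the degrees are [4, 4, 4, 4, 4, 4, 4, 4], giving D = diag(4, 4, 4, 4, 4, 4, 4, 4) and L = D - A. Computing the eigenvalues of L and sorting gives [0, 4, 4, 4, 4, 4, 4, 8]. The Fiedler value lambda_2 = 4 is strictly positive, so the graph is connected. The eigenvalues sum to 32, which equals trace(L) = 2|E|. There is one zero in the spectrum, matching the 1 component.

4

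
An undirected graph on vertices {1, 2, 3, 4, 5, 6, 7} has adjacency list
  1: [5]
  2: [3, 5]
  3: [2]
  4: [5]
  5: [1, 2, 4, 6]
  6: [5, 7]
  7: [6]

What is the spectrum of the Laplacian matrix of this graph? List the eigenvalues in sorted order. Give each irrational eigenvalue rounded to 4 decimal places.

With the vertex order [1, 2, 3, 4, 5, 6, 7], the degrees are [1, 2, 1, 1, 4, 2, 1], giving D = diag(1, 2, 1, 1, 4, 2, 1) and L = D - A. L is symmetric positive semidefinite, so every eigenvalue is real and nonnegative. By the matrix-tree theorem the graph has (1/7) * product of the nonzero eigenvalues = 1 spanning tree. There is one zero in the spectrum, matching the 1 component.

[0, 0.3820, 0.6086, 1, 2.2271, 2.6180, 5.1642]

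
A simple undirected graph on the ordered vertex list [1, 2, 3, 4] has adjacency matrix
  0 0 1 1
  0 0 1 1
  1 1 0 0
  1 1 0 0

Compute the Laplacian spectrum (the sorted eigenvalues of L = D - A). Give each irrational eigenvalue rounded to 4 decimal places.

[0, 2, 2, 4]

Each diagonal entry of L is the vertex degree and each off-diagonal entry is -1 where an edge is present, 0 otherwise; in the order [1, 2, 3, 4] the diagonal is [2, 2, 2, 2]. Diagonalising L (or applying a numerical eigensolver to the 4x4 matrix) gives the spectrum above. The single zero eigenvalue shows the graph is connected. There is one zero in the spectrum, matching the 1 component.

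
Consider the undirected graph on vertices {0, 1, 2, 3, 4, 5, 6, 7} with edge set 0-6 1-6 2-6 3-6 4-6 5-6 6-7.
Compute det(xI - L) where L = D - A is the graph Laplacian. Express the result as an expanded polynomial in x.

Each diagonal entry of L is the vertex degree and each off-diagonal entry is -1 where an edge is present, 0 otherwise; in the order [0, 1, 2, 3, 4, 5, 6, 7] the diagonal is [1, 1, 1, 1, 1, 1, 7, 1]. The eigenvalues of L are [0, 1, 1, 1, 1, 1, 1, 8]; the characteristic polynomial is the product of (x - lambda_i), which multiplies out to x^8 - 14x^7 + 63x^6 - 140x^5 + 175x^4 - 126x^3 + 49x^2 - 8x. The constant term is 0 because L is singular (the all-ones vector lies in its kernel). There is one zero in the spectrum, matching the 1 component.

x^8 - 14x^7 + 63x^6 - 140x^5 + 175x^4 - 126x^3 + 49x^2 - 8x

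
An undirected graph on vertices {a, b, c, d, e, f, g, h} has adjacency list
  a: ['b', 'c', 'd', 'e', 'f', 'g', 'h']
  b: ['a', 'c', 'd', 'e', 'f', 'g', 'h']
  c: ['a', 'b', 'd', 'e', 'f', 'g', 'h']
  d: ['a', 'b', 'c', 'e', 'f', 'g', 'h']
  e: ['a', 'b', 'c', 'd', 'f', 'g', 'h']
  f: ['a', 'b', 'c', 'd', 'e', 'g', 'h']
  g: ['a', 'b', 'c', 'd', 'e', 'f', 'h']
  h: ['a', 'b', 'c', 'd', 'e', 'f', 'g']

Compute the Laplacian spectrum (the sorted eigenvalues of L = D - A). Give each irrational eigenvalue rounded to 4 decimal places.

[0, 8, 8, 8, 8, 8, 8, 8]

Each diagonal entry of L is the vertex degree and each off-diagonal entry is -1 where an edge is present, 0 otherwise; in the order [a, b, c, d, e, f, g, h] the diagonal is [7, 7, 7, 7, 7, 7, 7, 7]. Diagonalising L (or applying a numerical eigensolver to the 8x8 matrix) gives the spectrum above. There is one zero in the spectrum, matching the 1 component.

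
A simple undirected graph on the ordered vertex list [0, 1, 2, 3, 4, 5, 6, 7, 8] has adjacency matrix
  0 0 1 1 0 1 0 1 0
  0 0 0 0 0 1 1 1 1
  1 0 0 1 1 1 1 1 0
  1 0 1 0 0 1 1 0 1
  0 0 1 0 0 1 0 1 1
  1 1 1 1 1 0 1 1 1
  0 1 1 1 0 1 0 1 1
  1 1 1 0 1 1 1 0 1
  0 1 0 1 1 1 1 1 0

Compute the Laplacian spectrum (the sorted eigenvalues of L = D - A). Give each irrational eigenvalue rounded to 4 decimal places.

[0, 3.2881, 3.7598, 4.8996, 6.1414, 6.7459, 7.7944, 8.3706, 9]

Each diagonal entry of L is the vertex degree and each off-diagonal entry is -1 where an edge is present, 0 otherwise; in the order [0, 1, 2, 3, 4, 5, 6, 7, 8] the diagonal is [4, 4, 6, 5, 4, 8, 6, 7, 6]. The multiplicity of 0 as a Laplacian eigenvalue equals the number of connected components. The single zero eigenvalue shows the graph is connected. The eigenvalues sum to 50, which equals trace(L) = 2|E|.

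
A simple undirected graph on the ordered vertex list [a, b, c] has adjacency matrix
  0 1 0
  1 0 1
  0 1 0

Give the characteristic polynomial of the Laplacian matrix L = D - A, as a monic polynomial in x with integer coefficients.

With the vertex order [a, b, c], the degrees are [1, 2, 1], giving D = diag(1, 2, 1) and L = D - A. Computing det(xI - L) by cofactor expansion (or equivalently via sum-over-permutations) gives x^3 - 4x^2 + 3x. The constant term is 0 because L is singular (the all-ones vector lies in its kernel). By the matrix-tree theorem the graph has (1/3) * product of the nonzero eigenvalues = 1 spanning tree.

x^3 - 4x^2 + 3x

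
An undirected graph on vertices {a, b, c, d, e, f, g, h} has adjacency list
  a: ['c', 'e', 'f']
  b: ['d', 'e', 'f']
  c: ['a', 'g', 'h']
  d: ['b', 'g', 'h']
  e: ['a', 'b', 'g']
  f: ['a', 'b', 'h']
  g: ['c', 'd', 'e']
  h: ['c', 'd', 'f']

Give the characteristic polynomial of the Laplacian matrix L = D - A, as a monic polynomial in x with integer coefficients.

x^8 - 24x^7 + 240x^6 - 1296x^5 + 4080x^4 - 7488x^3 + 7424x^2 - 3072x

Reading degrees in the order [a, b, c, d, e, f, g, h] gives [3, 3, 3, 3, 3, 3, 3, 3]; set D = diag(3, 3, 3, 3, 3, 3, 3, 3) and form L = D - A. Computing det(xI - L) by cofactor expansion (or equivalently via sum-over-permutations) gives x^8 - 24x^7 + 240x^6 - 1296x^5 + 4080x^4 - 7488x^3 + 7424x^2 - 3072x. Since p(0) = det(-L) = 0, x divides p(x). By the matrix-tree theorem the graph has (1/8) * product of the nonzero eigenvalues = 384 spanning trees.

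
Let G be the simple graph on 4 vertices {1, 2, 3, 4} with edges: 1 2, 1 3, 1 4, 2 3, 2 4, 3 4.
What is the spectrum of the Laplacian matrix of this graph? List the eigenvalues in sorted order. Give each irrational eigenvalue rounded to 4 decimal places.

[0, 4, 4, 4]

With the vertex order [1, 2, 3, 4], the degrees are [3, 3, 3, 3], giving D = diag(3, 3, 3, 3) and L = D - A. Diagonalising L (or applying a numerical eigensolver to the 4x4 matrix) gives the spectrum above. By the matrix-tree theorem the graph has (1/4) * product of the nonzero eigenvalues = 16 spanning trees.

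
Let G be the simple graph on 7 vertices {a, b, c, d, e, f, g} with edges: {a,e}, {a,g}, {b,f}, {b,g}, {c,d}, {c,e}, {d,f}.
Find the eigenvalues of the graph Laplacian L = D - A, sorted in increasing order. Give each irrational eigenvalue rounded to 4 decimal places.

Reading degrees in the order [a, b, c, d, e, f, g] gives [2, 2, 2, 2, 2, 2, 2]; set D = diag(2, 2, 2, 2, 2, 2, 2) and form L = D - A. The multiplicity of 0 as a Laplacian eigenvalue equals the number of connected components. The single zero eigenvalue shows the graph is connected. The eigenvalues sum to 14, which equals trace(L) = 2|E|.

[0, 0.7530, 0.7530, 2.4450, 2.4450, 3.8019, 3.8019]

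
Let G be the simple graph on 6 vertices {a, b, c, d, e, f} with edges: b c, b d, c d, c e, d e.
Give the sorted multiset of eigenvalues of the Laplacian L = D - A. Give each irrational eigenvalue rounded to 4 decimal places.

With the vertex order [a, b, c, d, e, f], the degrees are [0, 2, 3, 3, 2, 0], giving D = diag(0, 2, 3, 3, 2, 0) and L = D - A. L is symmetric positive semidefinite, so every eigenvalue is real and nonnegative. The 3 zero eigenvalues correspond to the 3 connected components. The eigenvalues sum to 10, which equals trace(L) = 2|E|.

[0, 0, 0, 2, 4, 4]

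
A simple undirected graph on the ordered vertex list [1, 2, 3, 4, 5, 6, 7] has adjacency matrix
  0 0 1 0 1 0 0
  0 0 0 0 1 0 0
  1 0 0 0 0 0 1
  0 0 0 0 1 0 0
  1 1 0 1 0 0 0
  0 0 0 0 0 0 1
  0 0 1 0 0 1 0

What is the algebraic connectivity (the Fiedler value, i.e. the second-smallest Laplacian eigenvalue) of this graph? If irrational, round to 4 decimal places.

0.2254

With the vertex order [1, 2, 3, 4, 5, 6, 7], the degrees are [2, 1, 2, 1, 3, 1, 2], giving D = diag(2, 1, 2, 1, 3, 1, 2) and L = D - A. The smallest Laplacian eigenvalue is always 0. The next one, lambda_2 = 0.2254, measures how hard the graph is to disconnect: larger values mean better connectivity. The eigenvalues sum to 12, which equals trace(L) = 2|E|.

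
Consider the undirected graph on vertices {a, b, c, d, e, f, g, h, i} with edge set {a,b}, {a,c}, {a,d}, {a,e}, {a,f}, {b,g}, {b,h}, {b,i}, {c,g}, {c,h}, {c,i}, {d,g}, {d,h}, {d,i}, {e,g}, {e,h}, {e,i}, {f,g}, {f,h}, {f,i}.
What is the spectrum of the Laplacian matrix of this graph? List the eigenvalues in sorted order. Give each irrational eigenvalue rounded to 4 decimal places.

[0, 4, 4, 4, 4, 5, 5, 5, 9]

Reading degrees in the order [a, b, c, d, e, f, g, h, i] gives [5, 4, 4, 4, 4, 4, 5, 5, 5]; set D = diag(5, 4, 4, 4, 4, 4, 5, 5, 5) and form L = D - A. The multiplicity of 0 as a Laplacian eigenvalue equals the number of connected components. The single zero eigenvalue shows the graph is connected. By the matrix-tree theorem the graph has (1/9) * product of the nonzero eigenvalues = 32000 spanning trees. The largest eigenvalue, 9, is at most the vertex count 9.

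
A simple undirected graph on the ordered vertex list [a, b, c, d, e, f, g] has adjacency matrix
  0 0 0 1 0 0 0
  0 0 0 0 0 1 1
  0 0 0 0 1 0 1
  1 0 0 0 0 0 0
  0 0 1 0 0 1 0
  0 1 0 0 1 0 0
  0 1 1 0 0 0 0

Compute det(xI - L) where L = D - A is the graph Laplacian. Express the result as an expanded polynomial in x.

Reading degrees in the order [a, b, c, d, e, f, g] gives [1, 2, 2, 1, 2, 2, 2]; set D = diag(1, 2, 2, 1, 2, 2, 2) and form L = D - A. L has integer entries, so p(x) = det(xI - L) has integer coefficients. Expanding the determinant yields x^7 - 12x^6 + 55x^5 - 120x^4 + 125x^3 - 50x^2. The coefficient of x^6 equals -trace(L) = -12, matching the sum of degrees. The largest eigenvalue, 3.6180, is at most the vertex count 7. The eigenvalues sum to 12, which equals trace(L) = 2|E|.

x^7 - 12x^6 + 55x^5 - 120x^4 + 125x^3 - 50x^2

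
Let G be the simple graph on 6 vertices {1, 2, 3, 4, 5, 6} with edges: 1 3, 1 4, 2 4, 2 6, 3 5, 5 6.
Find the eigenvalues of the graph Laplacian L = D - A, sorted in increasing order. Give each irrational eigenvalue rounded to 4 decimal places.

[0, 1, 1, 3, 3, 4]

With the vertex order [1, 2, 3, 4, 5, 6], the degrees are [2, 2, 2, 2, 2, 2], giving D = diag(2, 2, 2, 2, 2, 2) and L = D - A. L is symmetric positive semidefinite, so every eigenvalue is real and nonnegative. There is one zero in the spectrum, matching the 1 component. The largest eigenvalue, 4, is at most the vertex count 6.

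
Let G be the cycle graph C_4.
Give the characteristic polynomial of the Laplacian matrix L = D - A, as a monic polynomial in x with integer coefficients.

The graph has 4 vertices and degree multiset [2, 2, 2, 2]; D is the diagonal matrix of degrees and L = D - A. Computing det(xI - L) by cofactor expansion (or equivalently via sum-over-permutations) gives x^4 - 8x^3 + 20x^2 - 16x. The coefficient of x^3 equals -trace(L) = -8, matching the sum of degrees.

x^4 - 8x^3 + 20x^2 - 16x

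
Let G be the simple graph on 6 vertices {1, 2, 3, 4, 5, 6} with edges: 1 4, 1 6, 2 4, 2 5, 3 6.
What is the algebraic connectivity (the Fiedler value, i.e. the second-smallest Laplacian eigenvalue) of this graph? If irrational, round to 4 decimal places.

Each diagonal entry of L is the vertex degree and each off-diagonal entry is -1 where an edge is present, 0 otherwise; in the order [1, 2, 3, 4, 5, 6] the diagonal is [2, 2, 1, 2, 1, 2]. Computing the eigenvalues of L and sorting gives [0, 0.2679, 1, 2, 3, 3.7321]. The Fiedler value lambda_2 = 0.2679 is strictly positive, so the graph is connected. By the matrix-tree theorem the graph has (1/6) * product of the nonzero eigenvalues = 1 spanning tree.

0.2679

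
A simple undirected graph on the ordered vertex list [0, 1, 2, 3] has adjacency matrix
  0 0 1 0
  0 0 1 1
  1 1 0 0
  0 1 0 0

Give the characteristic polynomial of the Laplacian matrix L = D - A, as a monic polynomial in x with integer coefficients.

x^4 - 6x^3 + 10x^2 - 4x

With the vertex order [0, 1, 2, 3], the degrees are [1, 2, 2, 1], giving D = diag(1, 2, 2, 1) and L = D - A. Computing det(xI - L) by cofactor expansion (or equivalently via sum-over-permutations) gives x^4 - 6x^3 + 10x^2 - 4x. The coefficient of x^3 equals -trace(L) = -6, matching the sum of degrees.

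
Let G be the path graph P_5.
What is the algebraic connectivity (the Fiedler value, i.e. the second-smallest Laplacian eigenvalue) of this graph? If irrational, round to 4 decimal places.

The graph has 5 vertices and degree multiset [2, 2, 2, 1, 1]; D is the diagonal matrix of degrees and L = D - A. Computing the eigenvalues of L and sorting gives [0, 0.3820, 1.3820, 2.6180, 3.6180]. The Fiedler value lambda_2 = 0.3820 is strictly positive, so the graph is connected. There is one zero in the spectrum, matching the 1 component.

0.3820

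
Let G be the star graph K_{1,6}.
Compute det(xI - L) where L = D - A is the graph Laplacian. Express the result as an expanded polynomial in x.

The graph has 7 vertices and degree multiset [6, 1, 1, 1, 1, 1, 1]; D is the diagonal matrix of degrees and L = D - A. L has integer entries, so p(x) = det(xI - L) has integer coefficients. Expanding the determinant yields x^7 - 12x^6 + 45x^5 - 80x^4 + 75x^3 - 36x^2 + 7x. Since p(0) = det(-L) = 0, x divides p(x). The eigenvalues sum to 12, which equals trace(L) = 2|E|.

x^7 - 12x^6 + 45x^5 - 80x^4 + 75x^3 - 36x^2 + 7x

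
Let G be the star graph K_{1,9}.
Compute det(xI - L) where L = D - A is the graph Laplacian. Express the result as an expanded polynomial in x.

The graph has 10 vertices and degree multiset [9, 1, 1, 1, 1, 1, 1, 1, 1, 1]; D is the diagonal matrix of degrees and L = D - A. Computing det(xI - L) by cofactor expansion (or equivalently via sum-over-permutations) gives x^10 - 18x^9 + 108x^8 - 336x^7 + 630x^6 - 756x^5 + 588x^4 - 288x^3 + 81x^2 - 10x. The constant term is 0 because L is singular (the all-ones vector lies in its kernel). The largest eigenvalue, 10, is at most the vertex count 10. The eigenvalues sum to 18, which equals trace(L) = 2|E|.

x^10 - 18x^9 + 108x^8 - 336x^7 + 630x^6 - 756x^5 + 588x^4 - 288x^3 + 81x^2 - 10x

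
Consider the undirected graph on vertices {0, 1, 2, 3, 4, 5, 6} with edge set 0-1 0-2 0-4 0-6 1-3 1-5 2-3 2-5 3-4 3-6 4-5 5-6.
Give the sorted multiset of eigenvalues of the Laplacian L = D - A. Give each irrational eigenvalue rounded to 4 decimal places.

With the vertex order [0, 1, 2, 3, 4, 5, 6], the degrees are [4, 3, 3, 4, 3, 4, 3], giving D = diag(4, 3, 3, 4, 3, 4, 3) and L = D - A. Since every row of L sums to 0, the all-ones vector is in the kernel and 0 is an eigenvalue. The single zero eigenvalue shows the graph is connected.

[0, 3, 3, 3, 4, 4, 7]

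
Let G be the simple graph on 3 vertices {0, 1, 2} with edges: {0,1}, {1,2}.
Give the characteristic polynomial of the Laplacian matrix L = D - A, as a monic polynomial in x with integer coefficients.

Reading degrees in the order [0, 1, 2] gives [1, 2, 1]; set D = diag(1, 2, 1) and form L = D - A. The eigenvalues of L are [0, 1, 3]; the characteristic polynomial is the product of (x - lambda_i), which multiplies out to x^3 - 4x^2 + 3x. The coefficient of x^2 equals -trace(L) = -4, matching the sum of degrees. The largest eigenvalue, 3, is at most the vertex count 3.

x^3 - 4x^2 + 3x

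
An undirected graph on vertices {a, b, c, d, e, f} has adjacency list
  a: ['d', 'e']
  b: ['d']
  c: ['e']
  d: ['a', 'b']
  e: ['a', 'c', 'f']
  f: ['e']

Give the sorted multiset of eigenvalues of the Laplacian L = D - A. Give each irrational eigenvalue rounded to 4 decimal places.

[0, 0.3249, 1, 1.4608, 3, 4.2143]

Reading degrees in the order [a, b, c, d, e, f] gives [2, 1, 1, 2, 3, 1]; set D = diag(2, 1, 1, 2, 3, 1) and form L = D - A. L is symmetric positive semidefinite, so every eigenvalue is real and nonnegative. The single zero eigenvalue shows the graph is connected. The eigenvalues sum to 10, which equals trace(L) = 2|E|.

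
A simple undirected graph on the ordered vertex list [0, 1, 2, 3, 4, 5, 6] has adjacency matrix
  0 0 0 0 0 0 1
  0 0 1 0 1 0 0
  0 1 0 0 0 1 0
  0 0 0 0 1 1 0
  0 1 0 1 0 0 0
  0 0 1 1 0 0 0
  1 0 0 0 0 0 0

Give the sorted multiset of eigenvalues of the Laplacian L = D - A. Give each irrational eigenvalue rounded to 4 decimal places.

Each diagonal entry of L is the vertex degree and each off-diagonal entry is -1 where an edge is present, 0 otherwise; in the order [0, 1, 2, 3, 4, 5, 6] the diagonal is [1, 2, 2, 2, 2, 2, 1]. The multiplicity of 0 as a Laplacian eigenvalue equals the number of connected components. The 2 zero eigenvalues correspond to the 2 connected components. There are 2 zeros in the spectrum, matching the 2 components. The largest eigenvalue, 3.6180, is at most the vertex count 7.

[0, 0, 1.3820, 1.3820, 2, 3.6180, 3.6180]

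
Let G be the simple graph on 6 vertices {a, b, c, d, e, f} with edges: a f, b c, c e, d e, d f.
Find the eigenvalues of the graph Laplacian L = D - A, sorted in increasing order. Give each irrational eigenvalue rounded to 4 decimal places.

[0, 0.2679, 1, 2, 3, 3.7321]

Each diagonal entry of L is the vertex degree and each off-diagonal entry is -1 where an edge is present, 0 otherwise; in the order [a, b, c, d, e, f] the diagonal is [1, 1, 2, 2, 2, 2]. L is symmetric positive semidefinite, so every eigenvalue is real and nonnegative. There is one zero in the spectrum, matching the 1 component.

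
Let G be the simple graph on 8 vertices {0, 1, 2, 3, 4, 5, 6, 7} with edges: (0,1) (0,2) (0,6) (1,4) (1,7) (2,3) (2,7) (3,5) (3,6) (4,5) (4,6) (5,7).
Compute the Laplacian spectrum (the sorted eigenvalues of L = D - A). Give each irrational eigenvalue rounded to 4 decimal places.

[0, 2, 2, 2, 4, 4, 4, 6]

Each diagonal entry of L is the vertex degree and each off-diagonal entry is -1 where an edge is present, 0 otherwise; in the order [0, 1, 2, 3, 4, 5, 6, 7] the diagonal is [3, 3, 3, 3, 3, 3, 3, 3]. L is symmetric positive semidefinite, so every eigenvalue is real and nonnegative. The single zero eigenvalue shows the graph is connected. The eigenvalues sum to 24, which equals trace(L) = 2|E|. By the matrix-tree theorem the graph has (1/8) * product of the nonzero eigenvalues = 384 spanning trees.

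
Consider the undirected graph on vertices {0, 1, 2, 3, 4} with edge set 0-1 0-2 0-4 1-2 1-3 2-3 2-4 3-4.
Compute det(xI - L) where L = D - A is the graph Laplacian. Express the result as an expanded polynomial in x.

x^5 - 16x^4 + 94x^3 - 240x^2 + 225x

With the vertex order [0, 1, 2, 3, 4], the degrees are [3, 3, 4, 3, 3], giving D = diag(3, 3, 4, 3, 3) and L = D - A. The eigenvalues of L are [0, 3, 3, 5, 5]; the characteristic polynomial is the product of (x - lambda_i), which multiplies out to x^5 - 16x^4 + 94x^3 - 240x^2 + 225x. The constant term is 0 because L is singular (the all-ones vector lies in its kernel). The largest eigenvalue, 5, is at most the vertex count 5. By the matrix-tree theorem the graph has (1/5) * product of the nonzero eigenvalues = 45 spanning trees.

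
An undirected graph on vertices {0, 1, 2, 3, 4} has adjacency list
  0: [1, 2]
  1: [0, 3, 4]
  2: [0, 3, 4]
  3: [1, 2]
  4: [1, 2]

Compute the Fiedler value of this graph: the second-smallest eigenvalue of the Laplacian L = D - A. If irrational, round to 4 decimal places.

With the vertex order [0, 1, 2, 3, 4], the degrees are [2, 3, 3, 2, 2], giving D = diag(2, 3, 3, 2, 2) and L = D - A. Computing the eigenvalues of L and sorting gives [0, 2, 2, 3, 5]. The Fiedler value lambda_2 = 2 is strictly positive, so the graph is connected. There is one zero in the spectrum, matching the 1 component.

2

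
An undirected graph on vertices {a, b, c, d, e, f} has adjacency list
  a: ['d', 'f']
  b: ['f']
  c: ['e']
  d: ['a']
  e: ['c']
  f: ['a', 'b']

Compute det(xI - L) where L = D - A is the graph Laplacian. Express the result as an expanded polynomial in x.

With the vertex order [a, b, c, d, e, f], the degrees are [2, 1, 1, 1, 1, 2], giving D = diag(2, 1, 1, 1, 1, 2) and L = D - A. Computing det(xI - L) by cofactor expansion (or equivalently via sum-over-permutations) gives x^6 - 8x^5 + 22x^4 - 24x^3 + 8x^2. Since p(0) = det(-L) = 0, x divides p(x). The largest eigenvalue, 3.4142, is at most the vertex count 6.

x^6 - 8x^5 + 22x^4 - 24x^3 + 8x^2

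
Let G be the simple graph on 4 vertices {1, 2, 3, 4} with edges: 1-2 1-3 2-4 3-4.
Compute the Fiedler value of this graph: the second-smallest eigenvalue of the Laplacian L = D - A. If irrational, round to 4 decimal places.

2

Each diagonal entry of L is the vertex degree and each off-diagonal entry is -1 where an edge is present, 0 otherwise; in the order [1, 2, 3, 4] the diagonal is [2, 2, 2, 2]. The sorted Laplacian eigenvalues are [0, 2, 2, 4]; the algebraic connectivity is the second entry, 2. The largest eigenvalue, 4, is at most the vertex count 4.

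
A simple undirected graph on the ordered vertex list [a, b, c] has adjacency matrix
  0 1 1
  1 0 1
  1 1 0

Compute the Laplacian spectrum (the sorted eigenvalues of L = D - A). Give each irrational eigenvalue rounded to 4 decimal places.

Reading degrees in the order [a, b, c] gives [2, 2, 2]; set D = diag(2, 2, 2) and form L = D - A. The multiplicity of 0 as a Laplacian eigenvalue equals the number of connected components. By the matrix-tree theorem the graph has (1/3) * product of the nonzero eigenvalues = 3 spanning trees. There is one zero in the spectrum, matching the 1 component.

[0, 3, 3]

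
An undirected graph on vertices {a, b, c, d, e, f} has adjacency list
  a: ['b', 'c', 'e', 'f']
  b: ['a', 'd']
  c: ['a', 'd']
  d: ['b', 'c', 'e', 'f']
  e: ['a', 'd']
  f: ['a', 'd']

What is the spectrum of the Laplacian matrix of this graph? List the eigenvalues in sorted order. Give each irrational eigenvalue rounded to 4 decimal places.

[0, 2, 2, 2, 4, 6]

Reading degrees in the order [a, b, c, d, e, f] gives [4, 2, 2, 4, 2, 2]; set D = diag(4, 2, 2, 4, 2, 2) and form L = D - A. The multiplicity of 0 as a Laplacian eigenvalue equals the number of connected components.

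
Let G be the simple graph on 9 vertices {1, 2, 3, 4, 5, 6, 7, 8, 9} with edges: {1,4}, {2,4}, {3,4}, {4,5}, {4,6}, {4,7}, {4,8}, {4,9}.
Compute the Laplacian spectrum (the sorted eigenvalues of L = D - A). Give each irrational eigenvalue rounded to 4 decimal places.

[0, 1, 1, 1, 1, 1, 1, 1, 9]

With the vertex order [1, 2, 3, 4, 5, 6, 7, 8, 9], the degrees are [1, 1, 1, 8, 1, 1, 1, 1, 1], giving D = diag(1, 1, 1, 8, 1, 1, 1, 1, 1) and L = D - A. Since every row of L sums to 0, the all-ones vector is in the kernel and 0 is an eigenvalue.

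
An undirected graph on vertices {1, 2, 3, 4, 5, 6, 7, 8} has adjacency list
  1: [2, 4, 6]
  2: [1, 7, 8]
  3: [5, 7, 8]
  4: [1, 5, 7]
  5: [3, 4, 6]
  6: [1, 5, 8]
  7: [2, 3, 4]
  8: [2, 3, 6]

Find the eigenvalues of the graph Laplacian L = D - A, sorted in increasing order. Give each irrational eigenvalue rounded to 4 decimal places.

Reading degrees in the order [1, 2, 3, 4, 5, 6, 7, 8] gives [3, 3, 3, 3, 3, 3, 3, 3]; set D = diag(3, 3, 3, 3, 3, 3, 3, 3) and form L = D - A. Since every row of L sums to 0, the all-ones vector is in the kernel and 0 is an eigenvalue.

[0, 2, 2, 2, 4, 4, 4, 6]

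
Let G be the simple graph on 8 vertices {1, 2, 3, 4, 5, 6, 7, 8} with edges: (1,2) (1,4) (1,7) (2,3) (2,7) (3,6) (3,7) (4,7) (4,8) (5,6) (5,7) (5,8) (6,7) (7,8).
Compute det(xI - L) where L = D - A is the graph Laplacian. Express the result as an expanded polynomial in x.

Reading degrees in the order [1, 2, 3, 4, 5, 6, 7, 8] gives [3, 3, 3, 3, 3, 3, 7, 3]; set D = diag(3, 3, 3, 3, 3, 3, 7, 3) and form L = D - A. L has integer entries, so p(x) = det(xI - L) has integer coefficients. Expanding the determinant yields x^8 - 28x^7 + 322x^6 - 1974x^5 + 6965x^4 - 14126x^3 + 15225x^2 - 6728x. Since p(0) = det(-L) = 0, x divides p(x). There is one zero in the spectrum, matching the 1 component.

x^8 - 28x^7 + 322x^6 - 1974x^5 + 6965x^4 - 14126x^3 + 15225x^2 - 6728x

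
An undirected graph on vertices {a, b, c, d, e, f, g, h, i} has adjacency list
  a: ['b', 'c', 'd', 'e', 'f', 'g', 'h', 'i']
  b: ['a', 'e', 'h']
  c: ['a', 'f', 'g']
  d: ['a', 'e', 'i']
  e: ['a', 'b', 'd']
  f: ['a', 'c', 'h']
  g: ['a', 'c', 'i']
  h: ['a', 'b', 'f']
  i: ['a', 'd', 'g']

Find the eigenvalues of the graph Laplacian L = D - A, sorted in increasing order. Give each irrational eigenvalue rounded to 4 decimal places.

[0, 1.5858, 1.5858, 3, 3, 4.4142, 4.4142, 5, 9]

Reading degrees in the order [a, b, c, d, e, f, g, h, i] gives [8, 3, 3, 3, 3, 3, 3, 3, 3]; set D = diag(8, 3, 3, 3, 3, 3, 3, 3, 3) and form L = D - A. Diagonalising L (or applying a numerical eigensolver to the 9x9 matrix) gives the spectrum above. The single zero eigenvalue shows the graph is connected. The largest eigenvalue, 9, is at most the vertex count 9. The eigenvalues sum to 32, which equals trace(L) = 2|E|.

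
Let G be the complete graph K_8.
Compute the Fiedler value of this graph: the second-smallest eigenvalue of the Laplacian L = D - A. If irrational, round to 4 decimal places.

8

The graph has 8 vertices and degree multiset [7, 7, 7, 7, 7, 7, 7, 7]; D is the diagonal matrix of degrees and L = D - A. The sorted Laplacian eigenvalues are [0, 8, 8, 8, 8, 8, 8, 8]; the algebraic connectivity is the second entry, 8. There is one zero in the spectrum, matching the 1 component.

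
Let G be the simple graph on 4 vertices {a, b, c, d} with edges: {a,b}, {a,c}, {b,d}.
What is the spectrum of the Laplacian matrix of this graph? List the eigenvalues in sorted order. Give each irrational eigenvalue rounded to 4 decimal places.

[0, 0.5858, 2, 3.4142]

With the vertex order [a, b, c, d], the degrees are [2, 2, 1, 1], giving D = diag(2, 2, 1, 1) and L = D - A. Diagonalising L (or applying a numerical eigensolver to the 4x4 matrix) gives the spectrum above.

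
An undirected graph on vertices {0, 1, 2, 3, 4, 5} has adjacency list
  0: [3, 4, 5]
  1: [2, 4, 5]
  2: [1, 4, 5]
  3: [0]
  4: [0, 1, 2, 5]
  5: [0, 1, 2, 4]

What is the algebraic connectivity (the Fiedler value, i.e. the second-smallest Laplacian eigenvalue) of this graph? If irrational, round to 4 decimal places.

0.7639

Each diagonal entry of L is the vertex degree and each off-diagonal entry is -1 where an edge is present, 0 otherwise; in the order [0, 1, 2, 3, 4, 5] the diagonal is [3, 3, 3, 1, 4, 4]. The sorted Laplacian eigenvalues are [0, 0.7639, 3, 4, 5, 5.2361]; the algebraic connectivity is the second entry, 0.7639.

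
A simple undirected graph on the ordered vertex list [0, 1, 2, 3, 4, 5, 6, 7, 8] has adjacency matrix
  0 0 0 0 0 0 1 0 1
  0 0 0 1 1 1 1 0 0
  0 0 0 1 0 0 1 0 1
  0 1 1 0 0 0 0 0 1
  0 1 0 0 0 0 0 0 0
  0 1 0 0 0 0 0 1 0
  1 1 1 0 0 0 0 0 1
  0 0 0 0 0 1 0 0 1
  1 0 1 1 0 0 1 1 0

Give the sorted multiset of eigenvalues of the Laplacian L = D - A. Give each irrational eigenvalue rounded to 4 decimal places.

[0, 0.7634, 1.0592, 1.9133, 2.5580, 3.5676, 4.1468, 5.6305, 6.3613]

With the vertex order [0, 1, 2, 3, 4, 5, 6, 7, 8], the degrees are [2, 4, 3, 3, 1, 2, 4, 2, 5], giving D = diag(2, 4, 3, 3, 1, 2, 4, 2, 5) and L = D - A. The multiplicity of 0 as a Laplacian eigenvalue equals the number of connected components. The single zero eigenvalue shows the graph is connected. The largest eigenvalue, 6.3613, is at most the vertex count 9.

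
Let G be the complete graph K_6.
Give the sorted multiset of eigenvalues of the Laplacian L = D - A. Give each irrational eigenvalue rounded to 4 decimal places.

The graph has 6 vertices and degree multiset [5, 5, 5, 5, 5, 5]; D is the diagonal matrix of degrees and L = D - A. The multiplicity of 0 as a Laplacian eigenvalue equals the number of connected components. The single zero eigenvalue shows the graph is connected. By the matrix-tree theorem the graph has (1/6) * product of the nonzero eigenvalues = 1296 spanning trees.

[0, 6, 6, 6, 6, 6]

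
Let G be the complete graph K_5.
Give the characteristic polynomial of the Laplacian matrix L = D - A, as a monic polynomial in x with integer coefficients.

The graph has 5 vertices and degree multiset [4, 4, 4, 4, 4]; D is the diagonal matrix of degrees and L = D - A. The eigenvalues of L are [0, 5, 5, 5, 5]; the characteristic polynomial is the product of (x - lambda_i), which multiplies out to x^5 - 20x^4 + 150x^3 - 500x^2 + 625x. Since p(0) = det(-L) = 0, x divides p(x).

x^5 - 20x^4 + 150x^3 - 500x^2 + 625x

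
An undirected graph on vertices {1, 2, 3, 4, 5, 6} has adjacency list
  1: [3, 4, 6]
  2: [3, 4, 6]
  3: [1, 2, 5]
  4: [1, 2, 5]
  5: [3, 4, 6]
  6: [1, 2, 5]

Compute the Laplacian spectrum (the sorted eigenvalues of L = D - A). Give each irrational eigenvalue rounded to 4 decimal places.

[0, 3, 3, 3, 3, 6]

Reading degrees in the order [1, 2, 3, 4, 5, 6] gives [3, 3, 3, 3, 3, 3]; set D = diag(3, 3, 3, 3, 3, 3) and form L = D - A. The multiplicity of 0 as a Laplacian eigenvalue equals the number of connected components. The single zero eigenvalue shows the graph is connected. By the matrix-tree theorem the graph has (1/6) * product of the nonzero eigenvalues = 81 spanning trees. There is one zero in the spectrum, matching the 1 component.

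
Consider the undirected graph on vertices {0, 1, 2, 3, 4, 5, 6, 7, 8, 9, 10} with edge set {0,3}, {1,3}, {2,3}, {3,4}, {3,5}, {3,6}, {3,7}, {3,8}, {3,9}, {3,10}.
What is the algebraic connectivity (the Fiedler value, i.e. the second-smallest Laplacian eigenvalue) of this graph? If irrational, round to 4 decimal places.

1

Reading degrees in the order [0, 1, 2, 3, 4, 5, 6, 7, 8, 9, 10] gives [1, 1, 1, 10, 1, 1, 1, 1, 1, 1, 1]; set D = diag(1, 1, 1, 10, 1, 1, 1, 1, 1, 1, 1) and form L = D - A. The smallest Laplacian eigenvalue is always 0. The next one, lambda_2 = 1, measures how hard the graph is to disconnect: larger values mean better connectivity.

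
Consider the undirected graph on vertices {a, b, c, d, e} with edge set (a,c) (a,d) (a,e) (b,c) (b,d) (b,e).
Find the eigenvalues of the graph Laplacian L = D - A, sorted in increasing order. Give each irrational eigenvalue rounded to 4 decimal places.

Reading degrees in the order [a, b, c, d, e] gives [3, 3, 2, 2, 2]; set D = diag(3, 3, 2, 2, 2) and form L = D - A. Diagonalising L (or applying a numerical eigensolver to the 5x5 matrix) gives the spectrum above. The single zero eigenvalue shows the graph is connected.

[0, 2, 2, 3, 5]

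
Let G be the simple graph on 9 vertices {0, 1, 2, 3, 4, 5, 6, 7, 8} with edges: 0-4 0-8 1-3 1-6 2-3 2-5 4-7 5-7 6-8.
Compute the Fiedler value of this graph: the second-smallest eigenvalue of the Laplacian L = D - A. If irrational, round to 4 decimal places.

Reading degrees in the order [0, 1, 2, 3, 4, 5, 6, 7, 8] gives [2, 2, 2, 2, 2, 2, 2, 2, 2]; set D = diag(2, 2, 2, 2, 2, 2, 2, 2, 2) and form L = D - A. Computing the eigenvalues of L and sorting gives [0, 0.4679, 0.4679, 1.6527, 1.6527, 3, 3, 3.8794, 3.8794]. The Fiedler value lambda_2 = 0.4679 is strictly positive, so the graph is connected.

0.4679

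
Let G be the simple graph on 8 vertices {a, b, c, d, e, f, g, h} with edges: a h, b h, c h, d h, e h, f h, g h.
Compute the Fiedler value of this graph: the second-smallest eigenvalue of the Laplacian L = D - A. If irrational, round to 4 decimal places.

Each diagonal entry of L is the vertex degree and each off-diagonal entry is -1 where an edge is present, 0 otherwise; in the order [a, b, c, d, e, f, g, h] the diagonal is [1, 1, 1, 1, 1, 1, 1, 7]. The smallest Laplacian eigenvalue is always 0. The next one, lambda_2 = 1, measures how hard the graph is to disconnect: larger values mean better connectivity. The eigenvalues sum to 14, which equals trace(L) = 2|E|. The largest eigenvalue, 8, is at most the vertex count 8.

1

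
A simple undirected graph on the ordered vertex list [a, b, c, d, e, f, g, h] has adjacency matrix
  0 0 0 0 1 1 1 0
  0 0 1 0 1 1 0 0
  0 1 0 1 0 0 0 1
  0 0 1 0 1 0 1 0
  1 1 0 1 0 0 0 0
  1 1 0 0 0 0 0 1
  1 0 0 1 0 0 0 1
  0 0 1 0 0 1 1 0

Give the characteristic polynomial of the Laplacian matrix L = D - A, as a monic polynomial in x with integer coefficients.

x^8 - 24x^7 + 240x^6 - 1296x^5 + 4080x^4 - 7488x^3 + 7424x^2 - 3072x

Each diagonal entry of L is the vertex degree and each off-diagonal entry is -1 where an edge is present, 0 otherwise; in the order [a, b, c, d, e, f, g, h] the diagonal is [3, 3, 3, 3, 3, 3, 3, 3]. The eigenvalues of L are [0, 2, 2, 2, 4, 4, 4, 6]; the characteristic polynomial is the product of (x - lambda_i), which multiplies out to x^8 - 24x^7 + 240x^6 - 1296x^5 + 4080x^4 - 7488x^3 + 7424x^2 - 3072x. The coefficient of x^7 equals -trace(L) = -24, matching the sum of degrees. There is one zero in the spectrum, matching the 1 component.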